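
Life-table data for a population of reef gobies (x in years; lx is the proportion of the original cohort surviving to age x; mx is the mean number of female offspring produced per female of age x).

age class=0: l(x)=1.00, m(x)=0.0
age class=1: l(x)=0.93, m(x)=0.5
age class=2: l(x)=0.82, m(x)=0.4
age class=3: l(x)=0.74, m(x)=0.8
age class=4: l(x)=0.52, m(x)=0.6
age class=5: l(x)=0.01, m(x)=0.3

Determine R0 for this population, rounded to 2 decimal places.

1.70

lx·mx by age: 0, 0.465, 0.328, 0.592, 0.312, 0.003
R0 = Σ lx·mx = 1.7 → 1.70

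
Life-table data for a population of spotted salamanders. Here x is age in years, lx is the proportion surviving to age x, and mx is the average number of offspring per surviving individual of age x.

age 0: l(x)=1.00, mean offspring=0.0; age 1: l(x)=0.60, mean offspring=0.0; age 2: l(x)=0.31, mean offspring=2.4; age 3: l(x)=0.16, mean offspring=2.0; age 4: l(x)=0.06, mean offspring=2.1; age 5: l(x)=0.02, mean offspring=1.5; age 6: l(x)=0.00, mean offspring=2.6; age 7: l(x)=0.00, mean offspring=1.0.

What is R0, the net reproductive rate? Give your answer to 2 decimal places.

1.22

lx·mx by age: 0, 0, 0.744, 0.32, 0.126, 0.03, 0, 0
R0 = Σ lx·mx = 1.22 → 1.22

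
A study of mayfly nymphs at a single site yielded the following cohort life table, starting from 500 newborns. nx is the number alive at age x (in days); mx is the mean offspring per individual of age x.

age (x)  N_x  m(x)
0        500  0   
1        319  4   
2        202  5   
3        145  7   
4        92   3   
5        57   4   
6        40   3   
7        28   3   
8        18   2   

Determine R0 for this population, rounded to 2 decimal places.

8.09

lx = nx/n0 = nx/500: 1, 0.638, 0.404, 0.29, 0.184, 0.114, 0.08, 0.056, 0.036
lx·mx by age: 0, 2.552, 2.02, 2.03, 0.552, 0.456, 0.24, 0.168, 0.072
R0 = Σ lx·mx = 8.09 → 8.09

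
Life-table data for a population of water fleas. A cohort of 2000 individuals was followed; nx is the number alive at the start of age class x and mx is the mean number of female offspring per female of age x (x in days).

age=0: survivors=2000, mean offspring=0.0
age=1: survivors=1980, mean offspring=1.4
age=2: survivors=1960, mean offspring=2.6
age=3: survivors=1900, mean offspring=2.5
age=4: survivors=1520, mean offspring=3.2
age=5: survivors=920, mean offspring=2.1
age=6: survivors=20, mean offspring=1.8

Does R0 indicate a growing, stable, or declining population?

growing

lx = nx/n0 = nx/2000: 1, 0.99, 0.98, 0.95, 0.76, 0.46, 0.01
R0 = Σ lx·mx = 0 + 1.386 + 2.548 + 2.375 + 2.432 + 0.966 + 0.018 = 9.725
R0 > 1, so the population is growing.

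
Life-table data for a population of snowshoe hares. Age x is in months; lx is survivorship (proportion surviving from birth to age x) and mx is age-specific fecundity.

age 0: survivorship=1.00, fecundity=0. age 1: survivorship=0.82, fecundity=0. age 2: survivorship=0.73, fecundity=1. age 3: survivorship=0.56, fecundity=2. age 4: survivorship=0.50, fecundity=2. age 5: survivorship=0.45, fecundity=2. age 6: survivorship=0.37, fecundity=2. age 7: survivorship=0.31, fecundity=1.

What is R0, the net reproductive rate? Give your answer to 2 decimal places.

4.80

lx·mx by age: 0, 0, 0.73, 1.12, 1, 0.9, 0.74, 0.31
R0 = Σ lx·mx = 4.8 → 4.80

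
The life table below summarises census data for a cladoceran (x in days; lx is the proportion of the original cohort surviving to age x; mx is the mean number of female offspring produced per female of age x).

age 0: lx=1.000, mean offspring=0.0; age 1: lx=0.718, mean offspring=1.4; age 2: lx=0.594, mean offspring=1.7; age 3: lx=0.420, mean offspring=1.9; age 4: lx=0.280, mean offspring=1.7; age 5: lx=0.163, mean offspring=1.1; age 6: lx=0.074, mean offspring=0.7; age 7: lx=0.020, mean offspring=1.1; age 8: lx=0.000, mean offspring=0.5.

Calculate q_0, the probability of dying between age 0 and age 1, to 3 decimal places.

q_0 = (l_0 − l_1) / l_0 = (1 − 0.718) / 1
     = 0.282 / 1 = 0.282 → 0.282

0.282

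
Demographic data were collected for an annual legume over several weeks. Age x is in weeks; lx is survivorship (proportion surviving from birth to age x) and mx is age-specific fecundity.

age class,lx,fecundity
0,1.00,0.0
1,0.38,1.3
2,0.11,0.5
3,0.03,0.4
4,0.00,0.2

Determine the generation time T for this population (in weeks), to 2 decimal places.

lx·mx: 0, 0.494, 0.055, 0.012, 0 → R0 = 0.561
x·lx·mx: 0, 0.494, 0.11, 0.036, 0 → Σ = 0.64
T = 0.64 / 0.561 = 1.14082… → 1.14

1.14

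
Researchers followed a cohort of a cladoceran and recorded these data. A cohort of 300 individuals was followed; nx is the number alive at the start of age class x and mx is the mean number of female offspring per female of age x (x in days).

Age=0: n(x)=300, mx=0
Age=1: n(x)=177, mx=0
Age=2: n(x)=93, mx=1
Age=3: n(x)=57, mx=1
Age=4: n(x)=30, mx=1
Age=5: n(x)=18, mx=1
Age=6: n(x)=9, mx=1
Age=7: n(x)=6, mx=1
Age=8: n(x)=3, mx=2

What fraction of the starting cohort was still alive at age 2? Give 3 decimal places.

l_2 = n_2/n_0 = 93/300 = 0.31 → 0.310

0.310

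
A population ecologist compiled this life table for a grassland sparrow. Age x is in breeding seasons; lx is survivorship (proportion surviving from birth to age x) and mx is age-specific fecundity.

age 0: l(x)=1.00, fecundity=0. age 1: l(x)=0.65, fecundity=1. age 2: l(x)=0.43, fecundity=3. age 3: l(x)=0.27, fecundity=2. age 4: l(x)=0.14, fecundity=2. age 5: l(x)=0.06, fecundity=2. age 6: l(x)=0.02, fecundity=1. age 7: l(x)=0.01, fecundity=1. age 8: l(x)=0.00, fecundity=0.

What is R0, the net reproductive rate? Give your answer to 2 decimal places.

lx·mx by age: 0, 0.65, 1.29, 0.54, 0.28, 0.12, 0.02, 0.01, 0
R0 = Σ lx·mx = 2.91 → 2.91

2.91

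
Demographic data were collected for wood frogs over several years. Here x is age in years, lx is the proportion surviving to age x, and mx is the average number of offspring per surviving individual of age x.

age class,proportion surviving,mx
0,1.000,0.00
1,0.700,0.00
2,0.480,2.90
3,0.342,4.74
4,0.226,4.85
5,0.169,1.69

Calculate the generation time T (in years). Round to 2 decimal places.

3.06

lx·mx: 0, 0, 1.392, 1.62108, 1.0961, 0.28561 → R0 = 4.39479
x·lx·mx: 0, 0, 2.784, 4.86324, 4.3844, 1.42805 → Σ = 13.45969
T = 13.45969 / 4.39479 = 3.062647… → 3.06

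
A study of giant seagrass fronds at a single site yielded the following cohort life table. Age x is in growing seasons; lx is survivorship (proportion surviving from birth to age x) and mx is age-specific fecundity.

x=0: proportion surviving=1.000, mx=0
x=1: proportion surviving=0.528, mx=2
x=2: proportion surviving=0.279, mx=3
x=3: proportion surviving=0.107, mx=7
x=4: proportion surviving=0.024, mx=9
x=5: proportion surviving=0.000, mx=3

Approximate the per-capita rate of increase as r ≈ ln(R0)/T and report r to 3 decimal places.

R0 = Σ lx·mx = 0 + 1.056 + 0.837 + 0.749 + 0.216 + 0 = 2.858
Σ x·lx·mx = 5.841; T = 5.841/2.858 = 2.04374…
r ≈ ln(R0)/T = ln(2.858)/2.04374… = 0.51382… → 0.514

0.514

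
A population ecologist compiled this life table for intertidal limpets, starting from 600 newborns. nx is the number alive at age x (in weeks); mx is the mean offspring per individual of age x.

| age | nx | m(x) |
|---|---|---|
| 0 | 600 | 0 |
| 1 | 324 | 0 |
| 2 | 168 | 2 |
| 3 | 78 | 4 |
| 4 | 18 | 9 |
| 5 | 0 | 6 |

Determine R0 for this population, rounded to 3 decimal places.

lx = nx/n0 = nx/600: 1, 0.54, 0.28, 0.13, 0.03, 0
lx·mx by age: 0, 0, 0.56, 0.52, 0.27, 0
R0 = Σ lx·mx = 1.35 → 1.350

1.350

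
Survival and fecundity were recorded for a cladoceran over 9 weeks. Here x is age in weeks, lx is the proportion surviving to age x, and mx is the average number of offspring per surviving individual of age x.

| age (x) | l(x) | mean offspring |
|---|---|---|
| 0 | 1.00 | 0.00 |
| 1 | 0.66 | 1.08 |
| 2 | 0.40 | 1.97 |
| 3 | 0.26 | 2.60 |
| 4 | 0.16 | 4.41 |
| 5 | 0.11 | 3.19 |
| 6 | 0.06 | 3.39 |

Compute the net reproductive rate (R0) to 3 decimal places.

3.437

lx·mx by age: 0, 0.7128, 0.788, 0.676, 0.7056, 0.3509, 0.2034
R0 = Σ lx·mx = 3.4367 → 3.437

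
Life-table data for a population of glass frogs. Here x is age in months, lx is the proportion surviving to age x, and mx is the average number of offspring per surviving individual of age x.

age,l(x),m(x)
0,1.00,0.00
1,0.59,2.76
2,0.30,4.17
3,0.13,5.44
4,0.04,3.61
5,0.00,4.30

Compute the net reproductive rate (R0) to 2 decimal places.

3.73

lx·mx by age: 0, 1.6284, 1.251, 0.7072, 0.1444, 0
R0 = Σ lx·mx = 3.731 → 3.73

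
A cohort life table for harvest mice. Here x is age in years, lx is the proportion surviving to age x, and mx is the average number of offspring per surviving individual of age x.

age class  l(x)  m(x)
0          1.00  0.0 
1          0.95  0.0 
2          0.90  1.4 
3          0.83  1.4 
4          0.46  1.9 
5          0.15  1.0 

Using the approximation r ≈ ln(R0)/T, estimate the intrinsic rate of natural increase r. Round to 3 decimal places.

R0 = Σ lx·mx = 0 + 0 + 1.26 + 1.162 + 0.874 + 0.15 = 3.446
Σ x·lx·mx = 10.252; T = 10.252/3.446 = 2.97504…
r ≈ ln(R0)/T = ln(3.446)/2.97504… = 0.41586… → 0.416

0.416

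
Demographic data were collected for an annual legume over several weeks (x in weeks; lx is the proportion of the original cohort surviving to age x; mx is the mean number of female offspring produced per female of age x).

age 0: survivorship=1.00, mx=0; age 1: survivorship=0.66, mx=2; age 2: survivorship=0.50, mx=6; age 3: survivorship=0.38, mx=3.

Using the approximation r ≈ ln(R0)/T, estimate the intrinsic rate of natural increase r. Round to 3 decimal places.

R0 = Σ lx·mx = 0 + 1.32 + 3 + 1.14 = 5.46
Σ x·lx·mx = 10.74; T = 10.74/5.46 = 1.96703…
r ≈ ln(R0)/T = ln(5.46)/1.96703… = 0.86295… → 0.863

0.863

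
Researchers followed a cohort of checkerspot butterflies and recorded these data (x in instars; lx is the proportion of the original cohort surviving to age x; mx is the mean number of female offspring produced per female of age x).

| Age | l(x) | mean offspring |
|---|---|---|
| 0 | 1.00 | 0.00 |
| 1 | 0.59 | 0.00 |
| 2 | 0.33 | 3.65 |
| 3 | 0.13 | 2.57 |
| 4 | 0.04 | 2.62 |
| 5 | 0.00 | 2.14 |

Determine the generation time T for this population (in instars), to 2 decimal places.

2.33

lx·mx: 0, 0, 1.2045, 0.3341, 0.1048, 0 → R0 = 1.6434
x·lx·mx: 0, 0, 2.409, 1.0023, 0.4192, 0 → Σ = 3.8305
T = 3.8305 / 1.6434 = 2.330839… → 2.33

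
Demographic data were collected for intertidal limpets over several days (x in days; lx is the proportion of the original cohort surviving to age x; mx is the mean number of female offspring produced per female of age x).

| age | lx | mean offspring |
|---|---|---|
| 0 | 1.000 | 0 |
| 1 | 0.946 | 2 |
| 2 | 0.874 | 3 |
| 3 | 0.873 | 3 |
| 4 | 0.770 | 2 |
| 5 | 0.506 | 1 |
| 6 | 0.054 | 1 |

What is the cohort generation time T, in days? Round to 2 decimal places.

lx·mx: 0, 1.892, 2.622, 2.619, 1.54, 0.506, 0.054 → R0 = 9.233
x·lx·mx: 0, 1.892, 5.244, 7.857, 6.16, 2.53, 0.324 → Σ = 24.007
T = 24.007 / 9.233 = 2.60013… → 2.60

2.60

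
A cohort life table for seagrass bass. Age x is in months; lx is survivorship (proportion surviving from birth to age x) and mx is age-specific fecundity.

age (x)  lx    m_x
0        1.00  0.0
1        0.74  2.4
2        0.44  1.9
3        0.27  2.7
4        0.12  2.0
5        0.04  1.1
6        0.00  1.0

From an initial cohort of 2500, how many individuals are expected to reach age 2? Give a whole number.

1100

Expected survivors = N0 · l_2 = 2500 × 0.44 = 1100 → 1100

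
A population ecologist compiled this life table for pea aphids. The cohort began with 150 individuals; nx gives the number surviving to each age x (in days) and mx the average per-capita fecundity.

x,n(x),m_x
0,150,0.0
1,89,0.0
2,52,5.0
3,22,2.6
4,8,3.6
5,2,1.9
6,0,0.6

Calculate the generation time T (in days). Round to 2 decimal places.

lx = nx/n0 = nx/150: 1, 0.59333…, 0.34667…, 0.14667…, 0.05333…, 0.01333…, 0
lx·mx: 0, 0, 1.733333…, 0.381333…, 0.192…, 0.025333…, 0 → R0 = 2.332…
x·lx·mx: 0, 0, 3.466667…, 1.144…, 0.768…, 0.126667…, 0 → Σ = 5.505333…
T = 5.505333… / 2.332… = 2.360778… → 2.36

2.36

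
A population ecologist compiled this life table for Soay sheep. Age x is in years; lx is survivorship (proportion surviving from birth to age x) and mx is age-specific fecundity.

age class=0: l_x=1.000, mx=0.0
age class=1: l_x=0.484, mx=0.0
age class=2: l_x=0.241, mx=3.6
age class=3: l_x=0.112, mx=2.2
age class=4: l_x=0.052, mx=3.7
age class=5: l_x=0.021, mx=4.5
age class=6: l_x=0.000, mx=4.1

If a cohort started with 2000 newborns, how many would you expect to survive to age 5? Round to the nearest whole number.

42

Expected survivors = N0 · l_5 = 2000 × 0.021 = 42 → 42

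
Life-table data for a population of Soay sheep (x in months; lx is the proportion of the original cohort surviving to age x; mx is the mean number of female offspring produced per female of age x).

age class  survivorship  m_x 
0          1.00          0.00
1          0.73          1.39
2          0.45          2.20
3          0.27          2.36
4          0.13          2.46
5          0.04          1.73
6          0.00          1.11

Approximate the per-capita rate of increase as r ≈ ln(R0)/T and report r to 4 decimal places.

0.5146

R0 = Σ lx·mx = 0 + 1.0147 + 0.99 + 0.6372 + 0.3198 + 0.0692 + 0 = 3.0309
Σ x·lx·mx = 6.5315; T = 6.5315/3.0309 = 2.15497…
r ≈ ln(R0)/T = ln(3.0309)/2.15497… = 0.514559… → 0.5146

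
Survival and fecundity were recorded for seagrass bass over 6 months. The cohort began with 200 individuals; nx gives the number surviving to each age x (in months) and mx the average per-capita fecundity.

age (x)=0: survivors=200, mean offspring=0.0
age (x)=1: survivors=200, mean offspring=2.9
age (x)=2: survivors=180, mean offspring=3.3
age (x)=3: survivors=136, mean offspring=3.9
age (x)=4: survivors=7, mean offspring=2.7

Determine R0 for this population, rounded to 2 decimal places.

8.62

lx = nx/n0 = nx/200: 1, 1, 0.9, 0.68, 0.035
lx·mx by age: 0, 2.9, 2.97, 2.652, 0.0945
R0 = Σ lx·mx = 8.6165 → 8.62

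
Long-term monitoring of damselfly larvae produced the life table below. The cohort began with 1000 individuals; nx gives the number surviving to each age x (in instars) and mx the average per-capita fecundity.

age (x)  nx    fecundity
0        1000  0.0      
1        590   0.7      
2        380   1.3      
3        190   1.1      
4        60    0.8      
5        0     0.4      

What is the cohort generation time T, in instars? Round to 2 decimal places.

lx = nx/n0 = nx/1000: 1, 0.59, 0.38, 0.19, 0.06, 0
lx·mx: 0, 0.413, 0.494, 0.209, 0.048, 0 → R0 = 1.164
x·lx·mx: 0, 0.413, 0.988, 0.627, 0.192, 0 → Σ = 2.22
T = 2.22 / 1.164 = 1.907216… → 1.91

1.91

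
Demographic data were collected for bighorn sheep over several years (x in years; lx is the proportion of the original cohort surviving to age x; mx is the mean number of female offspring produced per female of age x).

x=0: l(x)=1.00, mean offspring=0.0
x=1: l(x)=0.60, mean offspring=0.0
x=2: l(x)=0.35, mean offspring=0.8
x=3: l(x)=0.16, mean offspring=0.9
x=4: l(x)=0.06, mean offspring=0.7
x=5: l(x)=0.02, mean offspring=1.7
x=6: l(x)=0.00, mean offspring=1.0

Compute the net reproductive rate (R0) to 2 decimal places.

0.50

lx·mx by age: 0, 0, 0.28, 0.144, 0.042, 0.034, 0
R0 = Σ lx·mx = 0.5 → 0.50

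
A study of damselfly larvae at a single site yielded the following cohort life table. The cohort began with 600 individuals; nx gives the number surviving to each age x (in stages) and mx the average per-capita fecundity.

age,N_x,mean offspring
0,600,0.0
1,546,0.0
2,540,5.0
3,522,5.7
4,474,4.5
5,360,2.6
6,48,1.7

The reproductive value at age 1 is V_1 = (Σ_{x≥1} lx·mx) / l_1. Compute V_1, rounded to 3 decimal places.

16.165

lx = nx/n0 = nx/600: 1, 0.91, 0.9, 0.87, 0.79, 0.6, 0.08
lx·mx for x ≥ 1: 0, 4.5, 4.959, 3.555, 1.56, 0.136 → sum = 14.71
V_1 = 14.71 / l_1 = 14.71 / 0.91 = 16.164835… → 16.165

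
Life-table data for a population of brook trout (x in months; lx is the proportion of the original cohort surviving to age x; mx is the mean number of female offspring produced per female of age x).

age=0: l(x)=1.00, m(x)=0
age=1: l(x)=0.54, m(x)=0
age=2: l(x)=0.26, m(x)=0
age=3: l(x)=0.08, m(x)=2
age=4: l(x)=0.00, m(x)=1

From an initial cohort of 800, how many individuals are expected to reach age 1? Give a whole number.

Expected survivors = N0 · l_1 = 800 × 0.54 = 432 → 432

432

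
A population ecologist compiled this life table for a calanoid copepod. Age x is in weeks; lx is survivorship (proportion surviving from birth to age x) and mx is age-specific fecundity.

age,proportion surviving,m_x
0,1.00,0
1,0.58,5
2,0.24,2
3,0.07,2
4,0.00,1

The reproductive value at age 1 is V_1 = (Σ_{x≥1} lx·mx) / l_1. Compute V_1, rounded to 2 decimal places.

lx·mx for x ≥ 1: 2.9, 0.48, 0.14, 0 → sum = 3.52
V_1 = 3.52 / l_1 = 3.52 / 0.58 = 6.068966… → 6.07

6.07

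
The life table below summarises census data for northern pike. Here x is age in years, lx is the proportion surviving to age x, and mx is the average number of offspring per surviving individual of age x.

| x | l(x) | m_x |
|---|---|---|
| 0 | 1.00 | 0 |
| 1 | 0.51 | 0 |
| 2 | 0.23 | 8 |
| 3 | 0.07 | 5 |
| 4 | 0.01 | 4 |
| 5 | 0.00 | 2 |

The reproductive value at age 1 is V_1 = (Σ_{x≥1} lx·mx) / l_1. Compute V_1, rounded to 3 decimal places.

lx·mx for x ≥ 1: 0, 1.84, 0.35, 0.04, 0 → sum = 2.23
V_1 = 2.23 / l_1 = 2.23 / 0.51 = 4.372549… → 4.373

4.373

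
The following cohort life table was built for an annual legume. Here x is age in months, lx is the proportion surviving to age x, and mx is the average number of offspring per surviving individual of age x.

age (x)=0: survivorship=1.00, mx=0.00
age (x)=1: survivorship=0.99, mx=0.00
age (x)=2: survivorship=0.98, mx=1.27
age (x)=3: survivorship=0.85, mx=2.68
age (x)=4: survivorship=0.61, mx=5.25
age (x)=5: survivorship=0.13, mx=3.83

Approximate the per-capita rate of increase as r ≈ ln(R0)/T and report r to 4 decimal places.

0.5800

R0 = Σ lx·mx = 0 + 0 + 1.2446 + 2.278 + 3.2025 + 0.4979 = 7.223
Σ x·lx·mx = 24.6227; T = 24.6227/7.223 = 3.40893…
r ≈ ln(R0)/T = ln(7.223)/3.40893… = 0.580027… → 0.5800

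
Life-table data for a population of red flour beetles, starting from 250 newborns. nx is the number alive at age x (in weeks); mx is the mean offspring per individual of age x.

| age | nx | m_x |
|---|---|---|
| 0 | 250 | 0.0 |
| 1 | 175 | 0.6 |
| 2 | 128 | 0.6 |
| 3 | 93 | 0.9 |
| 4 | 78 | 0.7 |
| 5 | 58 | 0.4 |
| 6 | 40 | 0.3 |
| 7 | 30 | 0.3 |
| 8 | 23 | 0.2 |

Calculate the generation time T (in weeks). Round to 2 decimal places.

2.75

lx = nx/n0 = nx/250: 1, 0.7, 0.512, 0.372, 0.312, 0.232, 0.16, 0.12, 0.092
lx·mx: 0, 0.42, 0.3072, 0.3348, 0.2184, 0.0928, 0.048, 0.036, 0.0184 → R0 = 1.4756
x·lx·mx: 0, 0.42, 0.6144, 1.0044, 0.8736, 0.464, 0.288, 0.252, 0.1472 → Σ = 4.0636
T = 4.0636 / 1.4756 = 2.753863… → 2.75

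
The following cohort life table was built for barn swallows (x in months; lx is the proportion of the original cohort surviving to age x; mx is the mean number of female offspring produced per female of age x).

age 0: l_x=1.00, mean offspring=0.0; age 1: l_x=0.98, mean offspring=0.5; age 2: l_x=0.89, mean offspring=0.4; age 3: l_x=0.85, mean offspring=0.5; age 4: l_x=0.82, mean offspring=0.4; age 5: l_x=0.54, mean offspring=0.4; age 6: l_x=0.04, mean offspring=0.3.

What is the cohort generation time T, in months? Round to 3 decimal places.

lx·mx: 0, 0.49, 0.356, 0.425, 0.328, 0.216, 0.012 → R0 = 1.827
x·lx·mx: 0, 0.49, 0.712, 1.275, 1.312, 1.08, 0.072 → Σ = 4.941
T = 4.941 / 1.827 = 2.704433… → 2.704

2.704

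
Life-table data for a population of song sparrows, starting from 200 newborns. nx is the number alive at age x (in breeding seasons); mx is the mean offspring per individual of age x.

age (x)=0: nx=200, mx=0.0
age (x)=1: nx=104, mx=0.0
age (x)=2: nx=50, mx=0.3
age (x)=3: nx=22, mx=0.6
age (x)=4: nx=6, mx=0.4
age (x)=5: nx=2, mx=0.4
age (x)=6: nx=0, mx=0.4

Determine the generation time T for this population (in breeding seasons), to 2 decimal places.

lx = nx/n0 = nx/200: 1, 0.52, 0.25, 0.11, 0.03, 0.01, 0
lx·mx: 0, 0, 0.075, 0.066, 0.012, 0.004, 0 → R0 = 0.157
x·lx·mx: 0, 0, 0.15, 0.198, 0.048, 0.02, 0 → Σ = 0.416
T = 0.416 / 0.157 = 2.649682… → 2.65

2.65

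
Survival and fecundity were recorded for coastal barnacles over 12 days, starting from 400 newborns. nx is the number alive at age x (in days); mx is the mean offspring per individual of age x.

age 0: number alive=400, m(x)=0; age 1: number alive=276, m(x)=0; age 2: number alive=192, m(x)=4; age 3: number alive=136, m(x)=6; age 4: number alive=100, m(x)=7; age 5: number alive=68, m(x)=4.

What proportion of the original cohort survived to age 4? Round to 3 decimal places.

0.250

l_4 = n_4/n_0 = 100/400 = 0.25 → 0.250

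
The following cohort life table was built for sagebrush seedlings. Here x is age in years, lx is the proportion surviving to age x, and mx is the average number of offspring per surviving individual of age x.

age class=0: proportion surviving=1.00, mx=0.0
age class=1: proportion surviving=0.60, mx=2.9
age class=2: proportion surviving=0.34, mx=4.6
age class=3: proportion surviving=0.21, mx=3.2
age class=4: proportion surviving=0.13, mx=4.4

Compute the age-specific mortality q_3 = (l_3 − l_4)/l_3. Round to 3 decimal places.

q_3 = (l_3 − l_4) / l_3 = (0.21 − 0.13) / 0.21
     = 0.08 / 0.21 = 0.380952… → 0.381

0.381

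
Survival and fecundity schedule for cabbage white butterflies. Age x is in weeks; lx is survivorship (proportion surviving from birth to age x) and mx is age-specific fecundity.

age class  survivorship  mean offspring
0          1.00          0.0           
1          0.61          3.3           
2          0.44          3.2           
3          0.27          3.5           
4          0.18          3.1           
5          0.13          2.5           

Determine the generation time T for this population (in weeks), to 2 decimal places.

lx·mx: 0, 2.013, 1.408, 0.945, 0.558, 0.325 → R0 = 5.249
x·lx·mx: 0, 2.013, 2.816, 2.835, 2.232, 1.625 → Σ = 11.521
T = 11.521 / 5.249 = 2.194894… → 2.19

2.19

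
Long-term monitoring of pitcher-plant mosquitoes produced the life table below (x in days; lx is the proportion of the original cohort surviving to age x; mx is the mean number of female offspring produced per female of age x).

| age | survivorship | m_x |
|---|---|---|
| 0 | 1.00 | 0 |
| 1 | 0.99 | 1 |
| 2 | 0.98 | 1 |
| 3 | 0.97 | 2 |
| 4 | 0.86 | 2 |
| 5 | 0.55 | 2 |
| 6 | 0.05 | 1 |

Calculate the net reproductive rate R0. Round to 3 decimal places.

6.780

lx·mx by age: 0, 0.99, 0.98, 1.94, 1.72, 1.1, 0.05
R0 = Σ lx·mx = 6.78 → 6.780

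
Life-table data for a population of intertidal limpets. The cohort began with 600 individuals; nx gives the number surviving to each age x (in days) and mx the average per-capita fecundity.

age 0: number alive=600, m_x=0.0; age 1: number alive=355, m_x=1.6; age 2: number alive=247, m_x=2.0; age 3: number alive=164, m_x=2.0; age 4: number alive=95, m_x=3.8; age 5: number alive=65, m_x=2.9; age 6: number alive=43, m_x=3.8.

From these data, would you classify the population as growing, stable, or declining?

growing

lx = nx/n0 = nx/600: 1, 0.59167…, 0.41167…, 0.27333…, 0.15833…, 0.10833…, 0.07167…
R0 = Σ lx·mx = 0 + 0.946667… + 0.823333… + 0.546667… + 0.601667… + 0.314167… + 0.272333… = 3.504833…
R0 > 1, so the population is growing.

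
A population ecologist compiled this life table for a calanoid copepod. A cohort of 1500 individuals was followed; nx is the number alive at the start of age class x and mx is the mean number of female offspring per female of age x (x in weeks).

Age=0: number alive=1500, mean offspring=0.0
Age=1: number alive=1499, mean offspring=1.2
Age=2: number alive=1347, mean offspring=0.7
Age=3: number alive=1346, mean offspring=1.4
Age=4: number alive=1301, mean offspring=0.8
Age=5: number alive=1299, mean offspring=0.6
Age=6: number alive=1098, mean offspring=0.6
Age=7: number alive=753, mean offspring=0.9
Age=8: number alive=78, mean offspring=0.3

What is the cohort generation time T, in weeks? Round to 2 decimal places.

3.37

lx = nx/n0 = nx/1500: 1, 0.99933…, 0.898, 0.89733…, 0.86733…, 0.866, 0.732, 0.502, 0.052
lx·mx: 0, 1.1992…, 0.6286, 1.256267…, 0.693867…, 0.5196, 0.4392, 0.4518, 0.0156 → R0 = 5.204133…
x·lx·mx: 0, 1.1992…, 1.2572, 3.7688…, 2.775467…, 2.598, 2.6352, 3.1626, 0.1248 → Σ = 17.521267…
T = 17.521267… / 5.204133… = 3.366798… → 3.37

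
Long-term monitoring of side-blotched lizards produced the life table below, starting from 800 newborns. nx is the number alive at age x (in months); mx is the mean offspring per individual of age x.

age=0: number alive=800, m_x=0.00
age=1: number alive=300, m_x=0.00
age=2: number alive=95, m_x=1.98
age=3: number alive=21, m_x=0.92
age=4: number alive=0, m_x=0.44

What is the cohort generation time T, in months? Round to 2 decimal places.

lx = nx/n0 = nx/800: 1, 0.375, 0.11875, 0.02625, 0
lx·mx: 0, 0, 0.235125…, 0.02415…, 0 → R0 = 0.259275…
x·lx·mx: 0, 0, 0.47025…, 0.07245…, 0 → Σ = 0.5427…
T = 0.5427… / 0.259275… = 2.093144… → 2.09

2.09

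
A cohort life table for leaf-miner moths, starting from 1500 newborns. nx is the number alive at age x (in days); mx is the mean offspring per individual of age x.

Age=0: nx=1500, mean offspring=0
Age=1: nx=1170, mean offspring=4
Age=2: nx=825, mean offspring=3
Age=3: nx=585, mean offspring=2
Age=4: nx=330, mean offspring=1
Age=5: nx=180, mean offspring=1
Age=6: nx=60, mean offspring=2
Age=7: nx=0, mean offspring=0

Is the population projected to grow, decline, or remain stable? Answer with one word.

growing

lx = nx/n0 = nx/1500: 1, 0.78, 0.55, 0.39, 0.22, 0.12, 0.04, 0
R0 = Σ lx·mx = 0 + 3.12 + 1.65 + 0.78 + 0.22 + 0.12 + 0.08 + 0 = 5.97
R0 > 1, so the population is growing.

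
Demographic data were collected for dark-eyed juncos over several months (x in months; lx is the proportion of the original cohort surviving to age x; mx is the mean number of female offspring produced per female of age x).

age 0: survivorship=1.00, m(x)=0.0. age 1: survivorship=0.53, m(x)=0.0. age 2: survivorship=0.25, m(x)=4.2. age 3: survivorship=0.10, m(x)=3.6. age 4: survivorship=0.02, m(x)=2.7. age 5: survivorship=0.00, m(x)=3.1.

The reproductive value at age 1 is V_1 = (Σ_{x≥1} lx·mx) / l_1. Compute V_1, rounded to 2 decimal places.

2.76

lx·mx for x ≥ 1: 0, 1.05, 0.36, 0.054, 0 → sum = 1.464
V_1 = 1.464 / l_1 = 1.464 / 0.53 = 2.762264… → 2.76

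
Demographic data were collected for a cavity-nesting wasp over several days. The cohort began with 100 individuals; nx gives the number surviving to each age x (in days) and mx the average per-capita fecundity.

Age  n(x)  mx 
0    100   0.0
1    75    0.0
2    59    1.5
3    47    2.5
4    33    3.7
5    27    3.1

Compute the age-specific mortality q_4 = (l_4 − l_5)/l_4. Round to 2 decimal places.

lx = nx/n0 = nx/100: 1, 0.75, 0.59, 0.47, 0.33, 0.27
q_4 = (l_4 − l_5) / l_4 = (0.33 − 0.27) / 0.33
     = 0.06 / 0.33 = 0.181818… → 0.18

0.18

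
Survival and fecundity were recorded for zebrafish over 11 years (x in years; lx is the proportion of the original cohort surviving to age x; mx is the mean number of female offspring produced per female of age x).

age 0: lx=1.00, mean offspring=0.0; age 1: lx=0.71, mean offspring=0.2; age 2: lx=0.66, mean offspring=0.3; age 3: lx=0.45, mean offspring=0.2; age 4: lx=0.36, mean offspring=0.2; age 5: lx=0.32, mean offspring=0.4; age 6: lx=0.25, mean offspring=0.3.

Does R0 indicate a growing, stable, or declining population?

R0 = Σ lx·mx = 0 + 0.142 + 0.198 + 0.09 + 0.072 + 0.128 + 0.075 = 0.705
R0 < 1, so the population is declining.

declining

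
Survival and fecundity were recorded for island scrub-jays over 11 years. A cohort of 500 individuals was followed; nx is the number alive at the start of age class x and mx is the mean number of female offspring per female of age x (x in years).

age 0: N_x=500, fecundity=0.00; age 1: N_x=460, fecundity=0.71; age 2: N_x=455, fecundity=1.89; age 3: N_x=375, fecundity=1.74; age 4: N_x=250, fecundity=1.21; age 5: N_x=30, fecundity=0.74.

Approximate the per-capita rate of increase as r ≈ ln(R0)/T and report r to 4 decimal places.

0.5953

lx = nx/n0 = nx/500: 1, 0.92, 0.91, 0.75, 0.5, 0.06
R0 = Σ lx·mx = 0 + 0.6532 + 1.7199 + 1.305 + 0.605 + 0.0444 = 4.3275
Σ x·lx·mx = 10.65; T = 10.65/4.3275 = 2.46101…
r ≈ ln(R0)/T = ln(4.3275)/2.46101… = 0.595281… → 0.5953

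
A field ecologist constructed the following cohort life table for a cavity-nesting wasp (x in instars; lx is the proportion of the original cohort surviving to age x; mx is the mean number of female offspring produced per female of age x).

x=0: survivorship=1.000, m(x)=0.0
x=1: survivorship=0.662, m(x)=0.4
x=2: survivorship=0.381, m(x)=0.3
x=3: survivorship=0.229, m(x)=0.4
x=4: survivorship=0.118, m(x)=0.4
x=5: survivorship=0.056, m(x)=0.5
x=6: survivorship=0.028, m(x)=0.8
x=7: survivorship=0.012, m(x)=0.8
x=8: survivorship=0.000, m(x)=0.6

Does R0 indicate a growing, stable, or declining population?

declining

R0 = Σ lx·mx = 0 + 0.2648 + 0.1143 + 0.0916 + 0.0472 + 0.028 + 0.0224 + 0.0096 + 0 = 0.5779
R0 < 1, so the population is declining.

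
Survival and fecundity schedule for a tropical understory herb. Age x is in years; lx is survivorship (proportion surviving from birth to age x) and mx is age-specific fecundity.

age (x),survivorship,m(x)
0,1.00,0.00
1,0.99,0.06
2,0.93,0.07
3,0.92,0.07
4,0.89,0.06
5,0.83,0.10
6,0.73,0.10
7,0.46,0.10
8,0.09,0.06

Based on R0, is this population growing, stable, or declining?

declining

R0 = Σ lx·mx = 0 + 0.0594 + 0.0651 + 0.0644 + 0.0534 + 0.083 + 0.073 + 0.046 + 0.0054 = 0.4497
R0 < 1, so the population is declining.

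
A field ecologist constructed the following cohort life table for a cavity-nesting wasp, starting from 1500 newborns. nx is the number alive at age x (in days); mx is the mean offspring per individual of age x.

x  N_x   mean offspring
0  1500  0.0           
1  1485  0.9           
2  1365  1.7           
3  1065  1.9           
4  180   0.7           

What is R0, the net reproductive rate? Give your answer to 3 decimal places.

3.871

lx = nx/n0 = nx/1500: 1, 0.99, 0.91, 0.71, 0.12
lx·mx by age: 0, 0.891, 1.547, 1.349, 0.084
R0 = Σ lx·mx = 3.871 → 3.871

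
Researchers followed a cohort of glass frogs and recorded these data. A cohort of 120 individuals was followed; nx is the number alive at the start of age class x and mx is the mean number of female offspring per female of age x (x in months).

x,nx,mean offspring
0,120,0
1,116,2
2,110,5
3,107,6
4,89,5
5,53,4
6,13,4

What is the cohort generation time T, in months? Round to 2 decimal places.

lx = nx/n0 = nx/120: 1, 0.96667…, 0.91667…, 0.89167…, 0.74167…, 0.44167…, 0.10833…
lx·mx: 0, 1.933333…, 4.583333…, 5.35…, 3.708333…, 1.766667…, 0.433333… → R0 = 17.775…
x·lx·mx: 0, 1.933333…, 9.166667…, 16.05…, 14.833333…, 8.833333…, 2.6… → Σ = 53.416667…
T = 53.416667… / 17.775… = 3.005157… → 3.01

3.01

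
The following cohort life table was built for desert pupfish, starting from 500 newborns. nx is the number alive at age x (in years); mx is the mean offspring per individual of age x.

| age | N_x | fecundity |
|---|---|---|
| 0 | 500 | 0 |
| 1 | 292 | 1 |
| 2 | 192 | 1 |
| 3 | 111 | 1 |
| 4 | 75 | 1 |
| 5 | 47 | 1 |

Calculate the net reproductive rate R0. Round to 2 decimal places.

lx = nx/n0 = nx/500: 1, 0.584, 0.384, 0.222, 0.15, 0.094
lx·mx by age: 0, 0.584, 0.384, 0.222, 0.15, 0.094
R0 = Σ lx·mx = 1.434 → 1.43

1.43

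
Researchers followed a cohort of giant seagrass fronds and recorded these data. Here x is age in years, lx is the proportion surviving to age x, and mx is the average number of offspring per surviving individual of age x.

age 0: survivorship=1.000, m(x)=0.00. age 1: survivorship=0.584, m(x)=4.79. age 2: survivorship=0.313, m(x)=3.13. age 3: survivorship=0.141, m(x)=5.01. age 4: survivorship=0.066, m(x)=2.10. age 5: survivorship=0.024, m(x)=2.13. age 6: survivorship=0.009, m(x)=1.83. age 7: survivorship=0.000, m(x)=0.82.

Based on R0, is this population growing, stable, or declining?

growing

R0 = Σ lx·mx = 0 + 2.79736 + 0.97969 + 0.70641 + 0.1386 + 0.05112 + 0.01647 + 0 = 4.68965
R0 > 1, so the population is growing.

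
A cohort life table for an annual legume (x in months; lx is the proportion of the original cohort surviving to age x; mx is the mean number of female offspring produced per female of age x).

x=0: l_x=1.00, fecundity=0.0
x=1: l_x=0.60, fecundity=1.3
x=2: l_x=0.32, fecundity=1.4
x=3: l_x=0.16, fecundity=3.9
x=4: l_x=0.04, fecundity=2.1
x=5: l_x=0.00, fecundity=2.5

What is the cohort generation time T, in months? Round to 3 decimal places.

2.006

lx·mx: 0, 0.78, 0.448, 0.624, 0.084, 0 → R0 = 1.936
x·lx·mx: 0, 0.78, 0.896, 1.872, 0.336, 0 → Σ = 3.884
T = 3.884 / 1.936 = 2.006198… → 2.006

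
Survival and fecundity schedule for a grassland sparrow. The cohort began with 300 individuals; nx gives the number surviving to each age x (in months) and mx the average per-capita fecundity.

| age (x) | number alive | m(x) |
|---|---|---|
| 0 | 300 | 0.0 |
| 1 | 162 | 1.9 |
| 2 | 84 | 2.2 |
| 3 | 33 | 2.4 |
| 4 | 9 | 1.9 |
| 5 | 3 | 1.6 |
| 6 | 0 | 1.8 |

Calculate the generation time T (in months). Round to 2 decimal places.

lx = nx/n0 = nx/300: 1, 0.54, 0.28, 0.11, 0.03, 0.01, 0
lx·mx: 0, 1.026, 0.616, 0.264, 0.057, 0.016, 0 → R0 = 1.979
x·lx·mx: 0, 1.026, 1.232, 0.792, 0.228, 0.08, 0 → Σ = 3.358
T = 3.358 / 1.979 = 1.696817… → 1.70

1.70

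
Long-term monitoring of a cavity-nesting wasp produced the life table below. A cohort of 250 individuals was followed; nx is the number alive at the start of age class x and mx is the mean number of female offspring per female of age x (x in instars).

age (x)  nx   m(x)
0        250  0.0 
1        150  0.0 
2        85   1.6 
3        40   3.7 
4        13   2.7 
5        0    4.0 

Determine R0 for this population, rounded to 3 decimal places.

1.276

lx = nx/n0 = nx/250: 1, 0.6, 0.34, 0.16, 0.052, 0
lx·mx by age: 0, 0, 0.544, 0.592, 0.1404, 0
R0 = Σ lx·mx = 1.2764 → 1.276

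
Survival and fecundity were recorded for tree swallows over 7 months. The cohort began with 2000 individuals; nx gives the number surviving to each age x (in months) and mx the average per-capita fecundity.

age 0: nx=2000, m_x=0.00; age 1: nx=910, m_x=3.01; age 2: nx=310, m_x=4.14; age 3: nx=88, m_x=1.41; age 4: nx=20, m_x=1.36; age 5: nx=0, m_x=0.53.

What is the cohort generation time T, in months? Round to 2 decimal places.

1.39

lx = nx/n0 = nx/2000: 1, 0.455, 0.155, 0.044, 0.01, 0
lx·mx: 0, 1.36955, 0.6417, 0.06204, 0.0136, 0 → R0 = 2.08689
x·lx·mx: 0, 1.36955, 1.2834, 0.18612, 0.0544, 0 → Σ = 2.89347
T = 2.89347 / 2.08689 = 1.386499… → 1.39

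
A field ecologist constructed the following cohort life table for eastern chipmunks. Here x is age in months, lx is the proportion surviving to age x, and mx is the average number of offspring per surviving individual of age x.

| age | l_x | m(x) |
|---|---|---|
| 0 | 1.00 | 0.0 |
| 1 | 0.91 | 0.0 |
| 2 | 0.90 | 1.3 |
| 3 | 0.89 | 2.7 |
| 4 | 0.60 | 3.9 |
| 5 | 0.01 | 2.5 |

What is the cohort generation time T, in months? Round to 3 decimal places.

lx·mx: 0, 0, 1.17, 2.403, 2.34, 0.025 → R0 = 5.938
x·lx·mx: 0, 0, 2.34, 7.209, 9.36, 0.125 → Σ = 19.034
T = 19.034 / 5.938 = 3.205456… → 3.205

3.205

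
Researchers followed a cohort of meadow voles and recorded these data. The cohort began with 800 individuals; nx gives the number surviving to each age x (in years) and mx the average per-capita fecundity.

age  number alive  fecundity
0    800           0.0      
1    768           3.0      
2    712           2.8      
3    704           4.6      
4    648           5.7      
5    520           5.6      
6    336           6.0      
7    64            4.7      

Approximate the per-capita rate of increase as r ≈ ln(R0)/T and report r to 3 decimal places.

0.836

lx = nx/n0 = nx/800: 1, 0.96, 0.89, 0.88, 0.81, 0.65, 0.42, 0.08
R0 = Σ lx·mx = 0 + 2.88 + 2.492 + 4.048 + 4.617 + 3.64 + 2.52 + 0.376 = 20.573
Σ x·lx·mx = 74.428; T = 74.428/20.573 = 3.61775…
r ≈ ln(R0)/T = ln(20.573)/3.61775… = 0.83587… → 0.836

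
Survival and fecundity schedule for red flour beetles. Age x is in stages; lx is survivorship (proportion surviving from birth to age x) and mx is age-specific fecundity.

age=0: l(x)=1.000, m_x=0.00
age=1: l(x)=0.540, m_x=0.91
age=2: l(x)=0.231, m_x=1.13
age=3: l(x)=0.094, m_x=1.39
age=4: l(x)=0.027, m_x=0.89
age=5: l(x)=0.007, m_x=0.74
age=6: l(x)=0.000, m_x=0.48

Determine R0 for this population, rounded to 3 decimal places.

lx·mx by age: 0, 0.4914, 0.26103, 0.13066, 0.02403, 0.00518, 0
R0 = Σ lx·mx = 0.9123 → 0.912

0.912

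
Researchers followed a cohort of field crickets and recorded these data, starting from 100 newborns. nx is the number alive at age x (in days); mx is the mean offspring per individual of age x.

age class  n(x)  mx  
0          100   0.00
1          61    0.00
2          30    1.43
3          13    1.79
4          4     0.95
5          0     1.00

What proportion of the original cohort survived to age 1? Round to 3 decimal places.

l_1 = n_1/n_0 = 61/100 = 0.61 → 0.610

0.610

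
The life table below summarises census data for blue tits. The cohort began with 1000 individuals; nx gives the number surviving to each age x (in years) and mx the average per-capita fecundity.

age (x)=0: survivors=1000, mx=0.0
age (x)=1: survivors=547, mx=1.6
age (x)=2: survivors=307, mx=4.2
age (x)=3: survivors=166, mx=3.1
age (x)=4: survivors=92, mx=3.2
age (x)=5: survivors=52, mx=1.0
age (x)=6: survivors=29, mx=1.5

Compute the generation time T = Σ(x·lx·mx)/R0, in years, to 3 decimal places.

2.182

lx = nx/n0 = nx/1000: 1, 0.547, 0.307, 0.166, 0.092, 0.052, 0.029
lx·mx: 0, 0.8752, 1.2894, 0.5146, 0.2944, 0.052, 0.0435 → R0 = 3.0691
x·lx·mx: 0, 0.8752, 2.5788, 1.5438, 1.1776, 0.26, 0.261 → Σ = 6.6964
T = 6.6964 / 3.0691 = 2.181877… → 2.182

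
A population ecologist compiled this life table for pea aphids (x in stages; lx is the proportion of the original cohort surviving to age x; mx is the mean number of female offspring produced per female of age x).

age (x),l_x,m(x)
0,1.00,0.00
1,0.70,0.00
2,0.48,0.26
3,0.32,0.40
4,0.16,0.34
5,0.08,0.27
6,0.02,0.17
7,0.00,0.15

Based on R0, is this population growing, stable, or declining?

R0 = Σ lx·mx = 0 + 0 + 0.1248 + 0.128 + 0.0544 + 0.0216 + 0.0034 + 0 = 0.3322
R0 < 1, so the population is declining.

declining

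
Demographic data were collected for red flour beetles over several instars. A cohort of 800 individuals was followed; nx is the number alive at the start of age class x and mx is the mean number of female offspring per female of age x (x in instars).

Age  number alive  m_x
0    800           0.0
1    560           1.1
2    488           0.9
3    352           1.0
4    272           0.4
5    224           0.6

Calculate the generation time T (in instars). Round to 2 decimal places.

lx = nx/n0 = nx/800: 1, 0.7, 0.61, 0.44, 0.34, 0.28
lx·mx: 0, 0.77, 0.549, 0.44, 0.136, 0.168 → R0 = 2.063
x·lx·mx: 0, 0.77, 1.098, 1.32, 0.544, 0.84 → Σ = 4.572
T = 4.572 / 2.063 = 2.21619… → 2.22

2.22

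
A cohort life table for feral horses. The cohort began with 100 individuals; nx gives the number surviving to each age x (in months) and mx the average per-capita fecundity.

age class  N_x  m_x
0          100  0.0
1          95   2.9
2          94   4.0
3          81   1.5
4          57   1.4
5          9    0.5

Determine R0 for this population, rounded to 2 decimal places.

8.57

lx = nx/n0 = nx/100: 1, 0.95, 0.94, 0.81, 0.57, 0.09
lx·mx by age: 0, 2.755, 3.76, 1.215, 0.798, 0.045
R0 = Σ lx·mx = 8.573 → 8.57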